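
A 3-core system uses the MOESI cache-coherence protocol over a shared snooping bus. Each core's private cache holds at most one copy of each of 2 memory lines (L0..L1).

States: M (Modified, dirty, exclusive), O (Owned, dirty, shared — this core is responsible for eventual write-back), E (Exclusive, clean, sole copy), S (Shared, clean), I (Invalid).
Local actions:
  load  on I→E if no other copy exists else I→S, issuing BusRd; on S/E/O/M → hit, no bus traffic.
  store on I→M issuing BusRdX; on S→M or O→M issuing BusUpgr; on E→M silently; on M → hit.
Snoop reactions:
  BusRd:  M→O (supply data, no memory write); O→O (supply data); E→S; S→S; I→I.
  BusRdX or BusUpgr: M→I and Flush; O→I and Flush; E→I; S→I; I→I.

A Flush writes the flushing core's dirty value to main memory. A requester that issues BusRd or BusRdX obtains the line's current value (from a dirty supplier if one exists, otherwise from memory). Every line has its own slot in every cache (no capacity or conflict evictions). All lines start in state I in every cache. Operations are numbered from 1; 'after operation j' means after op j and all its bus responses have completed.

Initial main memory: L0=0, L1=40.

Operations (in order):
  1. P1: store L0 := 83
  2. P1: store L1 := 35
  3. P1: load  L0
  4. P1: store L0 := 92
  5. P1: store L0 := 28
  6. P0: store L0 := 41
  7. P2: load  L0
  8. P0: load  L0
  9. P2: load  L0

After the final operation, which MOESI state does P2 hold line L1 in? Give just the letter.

state = I

  op1 P1: store L0 := 83 → I/M/I on L0; bus BusRdX; mem=0
  op2 P1: store L1 := 35 → I/M/I on L1; bus BusRdX; mem=40
  op3 P1: load  L0 → I/M/I on L0; bus (none); mem=0
  op4 P1: store L0 := 92 → I/M/I on L0; bus (none); mem=0
  op5 P1: store L0 := 28 → I/M/I on L0; bus (none); mem=0
  op6 P0: store L0 := 41 → M/I/I on L0; bus BusRdX Flush; mem=28
  op7 P2: load  L0 → O/I/S on L0; bus BusRd; mem=28
  op8 P0: load  L0 → O/I/S on L0; bus (none); mem=28
  op9 P2: load  L0 → O/I/S on L0; bus (none); mem=28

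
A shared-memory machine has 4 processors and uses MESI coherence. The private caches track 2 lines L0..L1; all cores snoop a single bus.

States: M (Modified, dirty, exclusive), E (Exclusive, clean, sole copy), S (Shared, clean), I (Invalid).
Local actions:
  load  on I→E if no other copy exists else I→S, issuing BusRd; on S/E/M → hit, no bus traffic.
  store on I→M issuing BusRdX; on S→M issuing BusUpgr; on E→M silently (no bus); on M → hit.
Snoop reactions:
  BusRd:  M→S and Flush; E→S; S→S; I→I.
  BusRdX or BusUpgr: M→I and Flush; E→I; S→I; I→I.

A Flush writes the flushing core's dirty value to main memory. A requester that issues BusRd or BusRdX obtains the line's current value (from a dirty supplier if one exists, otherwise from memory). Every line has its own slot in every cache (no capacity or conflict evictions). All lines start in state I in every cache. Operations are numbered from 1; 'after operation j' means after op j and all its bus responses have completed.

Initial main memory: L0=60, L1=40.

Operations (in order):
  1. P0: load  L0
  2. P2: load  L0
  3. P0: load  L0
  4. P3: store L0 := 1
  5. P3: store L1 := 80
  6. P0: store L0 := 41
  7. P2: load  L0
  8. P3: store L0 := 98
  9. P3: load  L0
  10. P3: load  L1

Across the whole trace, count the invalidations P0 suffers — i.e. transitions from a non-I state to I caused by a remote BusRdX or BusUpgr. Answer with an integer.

invalidations = 2

[1] P0: load  L0 | P0:E(60), P1:I, P2:I, P3:I | bus: BusRd
[2] P2: load  L0 | P0:S(60), P1:I, P2:S(60), P3:I | bus: BusRd
[3] P0: load  L0 | P0:S(60), P1:I, P2:S(60), P3:I | bus: none
[4] P3: store L0 := 1 | P0:I, P1:I, P2:I, P3:M(1) | bus: BusRdX
[5] P3: store L1 := 80 | P0:I, P1:I, P2:I, P3:M(80) | bus: BusRdX
[6] P0: store L0 := 41 | P0:M(41), P1:I, P2:I, P3:I | bus: BusRdX,Flush
[7] P2: load  L0 | P0:S(41), P1:I, P2:S(41), P3:I | bus: BusRd,Flush
[8] P3: store L0 := 98 | P0:I, P1:I, P2:I, P3:M(98) | bus: BusRdX
[9] P3: load  L0 | P0:I, P1:I, P2:I, P3:M(98) | bus: none
[10] P3: load  L1 | P0:I, P1:I, P2:I, P3:M(80) | bus: none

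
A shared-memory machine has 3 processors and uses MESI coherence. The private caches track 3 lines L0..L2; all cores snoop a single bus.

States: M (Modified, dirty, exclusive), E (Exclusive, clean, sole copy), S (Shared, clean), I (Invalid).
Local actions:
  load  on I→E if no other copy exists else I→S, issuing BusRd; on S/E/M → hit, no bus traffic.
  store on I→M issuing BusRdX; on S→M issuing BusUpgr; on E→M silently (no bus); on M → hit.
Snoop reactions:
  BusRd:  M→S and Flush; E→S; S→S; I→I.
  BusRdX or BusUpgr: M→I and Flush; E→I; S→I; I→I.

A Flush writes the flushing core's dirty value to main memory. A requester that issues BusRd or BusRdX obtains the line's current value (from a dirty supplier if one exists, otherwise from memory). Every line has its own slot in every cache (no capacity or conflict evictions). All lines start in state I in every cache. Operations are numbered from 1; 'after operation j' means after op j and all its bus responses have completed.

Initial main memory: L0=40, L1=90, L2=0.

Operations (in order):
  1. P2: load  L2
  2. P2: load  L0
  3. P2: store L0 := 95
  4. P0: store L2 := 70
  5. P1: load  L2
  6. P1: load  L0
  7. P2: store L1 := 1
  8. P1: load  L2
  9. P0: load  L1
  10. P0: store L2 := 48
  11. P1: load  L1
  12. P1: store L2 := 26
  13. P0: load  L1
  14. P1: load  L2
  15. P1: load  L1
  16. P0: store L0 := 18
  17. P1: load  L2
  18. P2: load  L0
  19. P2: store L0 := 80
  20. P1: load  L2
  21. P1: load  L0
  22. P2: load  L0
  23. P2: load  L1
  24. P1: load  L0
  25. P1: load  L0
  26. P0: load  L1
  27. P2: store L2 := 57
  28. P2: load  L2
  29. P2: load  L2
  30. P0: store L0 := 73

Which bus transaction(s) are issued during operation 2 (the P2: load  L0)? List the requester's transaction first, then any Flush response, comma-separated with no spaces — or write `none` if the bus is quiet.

[1] P2: load  L2 | P0:I, P1:I, P2:E(0) | bus: BusRd
[2] P2: load  L0 | P0:I, P1:I, P2:E(40) | bus: BusRd
[3] P2: store L0 := 95 | P0:I, P1:I, P2:M(95) | bus: none
[4] P0: store L2 := 70 | P0:M(70), P1:I, P2:I | bus: BusRdX
[5] P1: load  L2 | P0:S(70), P1:S(70), P2:I | bus: BusRd,Flush
[6] P1: load  L0 | P0:I, P1:S(95), P2:S(95) | bus: BusRd,Flush
[7] P2: store L1 := 1 | P0:I, P1:I, P2:M(1) | bus: BusRdX
[8] P1: load  L2 | P0:S(70), P1:S(70), P2:I | bus: none
[9] P0: load  L1 | P0:S(1), P1:I, P2:S(1) | bus: BusRd,Flush
[10] P0: store L2 := 48 | P0:M(48), P1:I, P2:I | bus: BusUpgr
[11] P1: load  L1 | P0:S(1), P1:S(1), P2:S(1) | bus: BusRd
[12] P1: store L2 := 26 | P0:I, P1:M(26), P2:I | bus: BusRdX,Flush
[13] P0: load  L1 | P0:S(1), P1:S(1), P2:S(1) | bus: none
[14] P1: load  L2 | P0:I, P1:M(26), P2:I | bus: none
[15] P1: load  L1 | P0:S(1), P1:S(1), P2:S(1) | bus: none
[16] P0: store L0 := 18 | P0:M(18), P1:I, P2:I | bus: BusRdX
[17] P1: load  L2 | P0:I, P1:M(26), P2:I | bus: none
[18] P2: load  L0 | P0:S(18), P1:I, P2:S(18) | bus: BusRd,Flush
[19] P2: store L0 := 80 | P0:I, P1:I, P2:M(80) | bus: BusUpgr
[20] P1: load  L2 | P0:I, P1:M(26), P2:I | bus: none
[21] P1: load  L0 | P0:I, P1:S(80), P2:S(80) | bus: BusRd,Flush
[22] P2: load  L0 | P0:I, P1:S(80), P2:S(80) | bus: none
[23] P2: load  L1 | P0:S(1), P1:S(1), P2:S(1) | bus: none
[24] P1: load  L0 | P0:I, P1:S(80), P2:S(80) | bus: none
[25] P1: load  L0 | P0:I, P1:S(80), P2:S(80) | bus: none
[26] P0: load  L1 | P0:S(1), P1:S(1), P2:S(1) | bus: none
[27] P2: store L2 := 57 | P0:I, P1:I, P2:M(57) | bus: BusRdX,Flush
[28] P2: load  L2 | P0:I, P1:I, P2:M(57) | bus: none
[29] P2: load  L2 | P0:I, P1:I, P2:M(57) | bus: none
[30] P0: store L0 := 73 | P0:M(73), P1:I, P2:I | bus: BusRdX

bus = BusRd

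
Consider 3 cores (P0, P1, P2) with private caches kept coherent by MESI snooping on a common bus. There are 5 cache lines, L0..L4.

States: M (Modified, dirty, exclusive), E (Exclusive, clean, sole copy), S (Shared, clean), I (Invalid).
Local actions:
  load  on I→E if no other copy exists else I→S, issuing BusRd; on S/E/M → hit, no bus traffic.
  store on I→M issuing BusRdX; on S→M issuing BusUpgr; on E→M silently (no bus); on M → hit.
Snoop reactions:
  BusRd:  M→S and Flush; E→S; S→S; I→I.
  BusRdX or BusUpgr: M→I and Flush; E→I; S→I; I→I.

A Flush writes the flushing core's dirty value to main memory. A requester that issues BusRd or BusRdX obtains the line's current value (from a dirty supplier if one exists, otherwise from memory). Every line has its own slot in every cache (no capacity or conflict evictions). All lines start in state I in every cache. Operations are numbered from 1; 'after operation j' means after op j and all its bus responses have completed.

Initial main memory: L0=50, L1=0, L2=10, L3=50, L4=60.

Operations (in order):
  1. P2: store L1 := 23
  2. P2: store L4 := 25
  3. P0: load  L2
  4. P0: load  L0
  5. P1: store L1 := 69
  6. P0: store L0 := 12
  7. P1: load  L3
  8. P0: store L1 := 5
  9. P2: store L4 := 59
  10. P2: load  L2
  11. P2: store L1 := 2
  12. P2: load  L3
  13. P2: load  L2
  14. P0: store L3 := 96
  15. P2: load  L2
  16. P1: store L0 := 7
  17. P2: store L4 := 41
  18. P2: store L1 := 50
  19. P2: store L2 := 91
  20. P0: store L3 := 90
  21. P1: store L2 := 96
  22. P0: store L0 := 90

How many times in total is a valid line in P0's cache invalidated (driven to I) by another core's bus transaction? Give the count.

invalidations = 3

[1] P2: store L1 := 23 | P0:I, P1:I, P2:M(23) | bus: BusRdX
[2] P2: store L4 := 25 | P0:I, P1:I, P2:M(25) | bus: BusRdX
[3] P0: load  L2 | P0:E(10), P1:I, P2:I | bus: BusRd
[4] P0: load  L0 | P0:E(50), P1:I, P2:I | bus: BusRd
[5] P1: store L1 := 69 | P0:I, P1:M(69), P2:I | bus: BusRdX,Flush
[6] P0: store L0 := 12 | P0:M(12), P1:I, P2:I | bus: none
[7] P1: load  L3 | P0:I, P1:E(50), P2:I | bus: BusRd
[8] P0: store L1 := 5 | P0:M(5), P1:I, P2:I | bus: BusRdX,Flush
[9] P2: store L4 := 59 | P0:I, P1:I, P2:M(59) | bus: none
[10] P2: load  L2 | P0:S(10), P1:I, P2:S(10) | bus: BusRd
[11] P2: store L1 := 2 | P0:I, P1:I, P2:M(2) | bus: BusRdX,Flush
[12] P2: load  L3 | P0:I, P1:S(50), P2:S(50) | bus: BusRd
[13] P2: load  L2 | P0:S(10), P1:I, P2:S(10) | bus: none
[14] P0: store L3 := 96 | P0:M(96), P1:I, P2:I | bus: BusRdX
[15] P2: load  L2 | P0:S(10), P1:I, P2:S(10) | bus: none
[16] P1: store L0 := 7 | P0:I, P1:M(7), P2:I | bus: BusRdX,Flush
[17] P2: store L4 := 41 | P0:I, P1:I, P2:M(41) | bus: none
[18] P2: store L1 := 50 | P0:I, P1:I, P2:M(50) | bus: none
[19] P2: store L2 := 91 | P0:I, P1:I, P2:M(91) | bus: BusUpgr
[20] P0: store L3 := 90 | P0:M(90), P1:I, P2:I | bus: none
[21] P1: store L2 := 96 | P0:I, P1:M(96), P2:I | bus: BusRdX,Flush
[22] P0: store L0 := 90 | P0:M(90), P1:I, P2:I | bus: BusRdX,Flush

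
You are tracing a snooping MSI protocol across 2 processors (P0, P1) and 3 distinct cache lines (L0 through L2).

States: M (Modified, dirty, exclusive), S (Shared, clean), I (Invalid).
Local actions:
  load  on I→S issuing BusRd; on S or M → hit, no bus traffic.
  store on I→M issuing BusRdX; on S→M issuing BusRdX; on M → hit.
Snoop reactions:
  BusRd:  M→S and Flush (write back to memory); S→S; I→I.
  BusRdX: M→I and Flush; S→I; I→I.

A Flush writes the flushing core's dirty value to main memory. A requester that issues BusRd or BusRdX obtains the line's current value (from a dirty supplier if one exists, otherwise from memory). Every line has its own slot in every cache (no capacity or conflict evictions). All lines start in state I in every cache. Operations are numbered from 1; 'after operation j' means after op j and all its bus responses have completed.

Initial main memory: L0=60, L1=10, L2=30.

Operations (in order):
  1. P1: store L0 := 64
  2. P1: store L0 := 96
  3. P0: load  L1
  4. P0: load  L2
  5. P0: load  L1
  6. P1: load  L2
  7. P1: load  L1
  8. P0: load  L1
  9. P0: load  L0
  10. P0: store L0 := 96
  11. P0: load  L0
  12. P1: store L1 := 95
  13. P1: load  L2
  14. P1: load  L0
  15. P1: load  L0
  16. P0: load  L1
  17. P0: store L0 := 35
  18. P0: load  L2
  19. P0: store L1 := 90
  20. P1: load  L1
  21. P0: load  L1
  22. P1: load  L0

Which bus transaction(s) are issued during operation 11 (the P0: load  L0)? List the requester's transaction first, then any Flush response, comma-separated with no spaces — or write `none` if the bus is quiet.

step 1: P1: store L0 := 64  ⟶  IM  (L0)  txn=BusRdX  M[L0]=60
step 2: P1: store L0 := 96  ⟶  IM  (L0)  txn=∅  M[L0]=60
step 3: P0: load  L1  ⟶  SI  (L1)  txn=BusRd  M[L1]=10
step 4: P0: load  L2  ⟶  SI  (L2)  txn=BusRd  M[L2]=30
step 5: P0: load  L1  ⟶  SI  (L1)  txn=∅  M[L1]=10
step 6: P1: load  L2  ⟶  SS  (L2)  txn=BusRd  M[L2]=30
step 7: P1: load  L1  ⟶  SS  (L1)  txn=BusRd  M[L1]=10
step 8: P0: load  L1  ⟶  SS  (L1)  txn=∅  M[L1]=10
step 9: P0: load  L0  ⟶  SS  (L0)  txn=BusRd+Flush  M[L0]=96
step 10: P0: store L0 := 96  ⟶  MI  (L0)  txn=BusRdX  M[L0]=96
step 11: P0: load  L0  ⟶  MI  (L0)  txn=∅  M[L0]=96
step 12: P1: store L1 := 95  ⟶  IM  (L1)  txn=BusRdX  M[L1]=10
step 13: P1: load  L2  ⟶  SS  (L2)  txn=∅  M[L2]=30
step 14: P1: load  L0  ⟶  SS  (L0)  txn=BusRd+Flush  M[L0]=96
step 15: P1: load  L0  ⟶  SS  (L0)  txn=∅  M[L0]=96
step 16: P0: load  L1  ⟶  SS  (L1)  txn=BusRd+Flush  M[L1]=95
step 17: P0: store L0 := 35  ⟶  MI  (L0)  txn=BusRdX  M[L0]=96
step 18: P0: load  L2  ⟶  SS  (L2)  txn=∅  M[L2]=30
step 19: P0: store L1 := 90  ⟶  MI  (L1)  txn=BusRdX  M[L1]=95
step 20: P1: load  L1  ⟶  SS  (L1)  txn=BusRd+Flush  M[L1]=90
step 21: P0: load  L1  ⟶  SS  (L1)  txn=∅  M[L1]=90
step 22: P1: load  L0  ⟶  SS  (L0)  txn=BusRd+Flush  M[L0]=35

bus = none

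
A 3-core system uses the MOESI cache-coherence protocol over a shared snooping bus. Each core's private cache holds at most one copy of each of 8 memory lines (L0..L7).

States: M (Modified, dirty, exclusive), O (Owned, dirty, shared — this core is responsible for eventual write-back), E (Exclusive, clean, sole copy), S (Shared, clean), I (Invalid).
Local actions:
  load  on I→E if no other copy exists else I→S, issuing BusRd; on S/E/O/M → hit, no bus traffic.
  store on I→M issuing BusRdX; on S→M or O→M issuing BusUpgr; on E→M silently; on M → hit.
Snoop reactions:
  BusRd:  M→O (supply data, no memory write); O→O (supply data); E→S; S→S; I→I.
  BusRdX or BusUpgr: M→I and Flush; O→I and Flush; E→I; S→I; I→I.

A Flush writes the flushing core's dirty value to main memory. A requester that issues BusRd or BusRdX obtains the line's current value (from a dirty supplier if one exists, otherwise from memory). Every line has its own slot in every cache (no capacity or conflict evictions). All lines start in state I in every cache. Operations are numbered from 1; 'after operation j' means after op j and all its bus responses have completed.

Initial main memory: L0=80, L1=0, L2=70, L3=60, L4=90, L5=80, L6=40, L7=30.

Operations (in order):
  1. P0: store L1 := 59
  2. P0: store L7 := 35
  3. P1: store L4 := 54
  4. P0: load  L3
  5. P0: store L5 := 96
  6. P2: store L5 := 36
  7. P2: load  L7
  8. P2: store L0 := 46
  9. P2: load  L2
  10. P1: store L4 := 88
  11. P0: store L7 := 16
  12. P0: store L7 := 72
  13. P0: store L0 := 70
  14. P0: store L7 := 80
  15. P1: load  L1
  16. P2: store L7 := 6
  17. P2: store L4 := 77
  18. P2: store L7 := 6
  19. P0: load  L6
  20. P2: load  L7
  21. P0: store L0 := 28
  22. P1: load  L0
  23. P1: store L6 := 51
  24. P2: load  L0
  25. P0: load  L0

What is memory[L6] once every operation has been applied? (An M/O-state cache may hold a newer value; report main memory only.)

memory[L6] = 40

1. P0: store L1 := 59  bus=[BusRdX]  L1: P0=M P1=I P2=I  mem[L1]=0
2. P0: store L7 := 35  bus=[BusRdX]  L7: P0=M P1=I P2=I  mem[L7]=30
3. P1: store L4 := 54  bus=[BusRdX]  L4: P0=I P1=M P2=I  mem[L4]=90
4. P0: load  L3  bus=[BusRd]  L3: P0=E P1=I P2=I  mem[L3]=60
5. P0: store L5 := 96  bus=[BusRdX]  L5: P0=M P1=I P2=I  mem[L5]=80
6. P2: store L5 := 36  bus=[BusRdX,Flush]  L5: P0=I P1=I P2=M  mem[L5]=96
7. P2: load  L7  bus=[BusRd]  L7: P0=O P1=I P2=S  mem[L7]=30
8. P2: store L0 := 46  bus=[BusRdX]  L0: P0=I P1=I P2=M  mem[L0]=80
9. P2: load  L2  bus=[BusRd]  L2: P0=I P1=I P2=E  mem[L2]=70
10. P1: store L4 := 88  bus=[-]  L4: P0=I P1=M P2=I  mem[L4]=90
11. P0: store L7 := 16  bus=[BusUpgr]  L7: P0=M P1=I P2=I  mem[L7]=30
12. P0: store L7 := 72  bus=[-]  L7: P0=M P1=I P2=I  mem[L7]=30
13. P0: store L0 := 70  bus=[BusRdX,Flush]  L0: P0=M P1=I P2=I  mem[L0]=46
14. P0: store L7 := 80  bus=[-]  L7: P0=M P1=I P2=I  mem[L7]=30
15. P1: load  L1  bus=[BusRd]  L1: P0=O P1=S P2=I  mem[L1]=0
16. P2: store L7 := 6  bus=[BusRdX,Flush]  L7: P0=I P1=I P2=M  mem[L7]=80
17. P2: store L4 := 77  bus=[BusRdX,Flush]  L4: P0=I P1=I P2=M  mem[L4]=88
18. P2: store L7 := 6  bus=[-]  L7: P0=I P1=I P2=M  mem[L7]=80
19. P0: load  L6  bus=[BusRd]  L6: P0=E P1=I P2=I  mem[L6]=40
20. P2: load  L7  bus=[-]  L7: P0=I P1=I P2=M  mem[L7]=80
21. P0: store L0 := 28  bus=[-]  L0: P0=M P1=I P2=I  mem[L0]=46
22. P1: load  L0  bus=[BusRd]  L0: P0=O P1=S P2=I  mem[L0]=46
23. P1: store L6 := 51  bus=[BusRdX]  L6: P0=I P1=M P2=I  mem[L6]=40
24. P2: load  L0  bus=[BusRd]  L0: P0=O P1=S P2=S  mem[L0]=46
25. P0: load  L0  bus=[-]  L0: P0=O P1=S P2=S  mem[L0]=46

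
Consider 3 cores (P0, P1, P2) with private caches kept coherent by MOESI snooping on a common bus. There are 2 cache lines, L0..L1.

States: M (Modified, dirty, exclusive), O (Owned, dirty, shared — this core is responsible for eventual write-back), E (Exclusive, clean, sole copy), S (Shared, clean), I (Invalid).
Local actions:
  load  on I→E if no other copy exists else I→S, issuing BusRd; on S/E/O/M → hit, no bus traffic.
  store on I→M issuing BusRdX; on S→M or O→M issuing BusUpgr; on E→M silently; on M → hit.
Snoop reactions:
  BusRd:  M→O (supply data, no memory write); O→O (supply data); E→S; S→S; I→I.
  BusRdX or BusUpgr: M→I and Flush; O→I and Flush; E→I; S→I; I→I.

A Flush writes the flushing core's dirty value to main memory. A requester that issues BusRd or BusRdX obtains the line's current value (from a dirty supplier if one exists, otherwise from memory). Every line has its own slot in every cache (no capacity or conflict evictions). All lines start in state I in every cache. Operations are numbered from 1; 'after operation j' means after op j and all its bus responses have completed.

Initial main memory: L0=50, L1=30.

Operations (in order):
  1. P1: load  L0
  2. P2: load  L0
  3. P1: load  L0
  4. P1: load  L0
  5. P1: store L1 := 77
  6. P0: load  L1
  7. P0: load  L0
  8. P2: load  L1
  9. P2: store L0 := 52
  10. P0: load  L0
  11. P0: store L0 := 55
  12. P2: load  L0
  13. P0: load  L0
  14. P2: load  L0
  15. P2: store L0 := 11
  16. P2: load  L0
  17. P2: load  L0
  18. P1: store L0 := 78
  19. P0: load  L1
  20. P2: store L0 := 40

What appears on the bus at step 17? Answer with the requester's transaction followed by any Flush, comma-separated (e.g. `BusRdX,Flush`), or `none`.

[1] P1: load  L0 | P0:I, P1:E(50), P2:I | bus: BusRd
[2] P2: load  L0 | P0:I, P1:S(50), P2:S(50) | bus: BusRd
[3] P1: load  L0 | P0:I, P1:S(50), P2:S(50) | bus: none
[4] P1: load  L0 | P0:I, P1:S(50), P2:S(50) | bus: none
[5] P1: store L1 := 77 | P0:I, P1:M(77), P2:I | bus: BusRdX
[6] P0: load  L1 | P0:S(77), P1:O(77), P2:I | bus: BusRd
[7] P0: load  L0 | P0:S(50), P1:S(50), P2:S(50) | bus: BusRd
[8] P2: load  L1 | P0:S(77), P1:O(77), P2:S(77) | bus: BusRd
[9] P2: store L0 := 52 | P0:I, P1:I, P2:M(52) | bus: BusUpgr
[10] P0: load  L0 | P0:S(52), P1:I, P2:O(52) | bus: BusRd
[11] P0: store L0 := 55 | P0:M(55), P1:I, P2:I | bus: BusUpgr,Flush
[12] P2: load  L0 | P0:O(55), P1:I, P2:S(55) | bus: BusRd
[13] P0: load  L0 | P0:O(55), P1:I, P2:S(55) | bus: none
[14] P2: load  L0 | P0:O(55), P1:I, P2:S(55) | bus: none
[15] P2: store L0 := 11 | P0:I, P1:I, P2:M(11) | bus: BusUpgr,Flush
[16] P2: load  L0 | P0:I, P1:I, P2:M(11) | bus: none
[17] P2: load  L0 | P0:I, P1:I, P2:M(11) | bus: none
[18] P1: store L0 := 78 | P0:I, P1:M(78), P2:I | bus: BusRdX,Flush
[19] P0: load  L1 | P0:S(77), P1:O(77), P2:S(77) | bus: none
[20] P2: store L0 := 40 | P0:I, P1:I, P2:M(40) | bus: BusRdX,Flush

bus = none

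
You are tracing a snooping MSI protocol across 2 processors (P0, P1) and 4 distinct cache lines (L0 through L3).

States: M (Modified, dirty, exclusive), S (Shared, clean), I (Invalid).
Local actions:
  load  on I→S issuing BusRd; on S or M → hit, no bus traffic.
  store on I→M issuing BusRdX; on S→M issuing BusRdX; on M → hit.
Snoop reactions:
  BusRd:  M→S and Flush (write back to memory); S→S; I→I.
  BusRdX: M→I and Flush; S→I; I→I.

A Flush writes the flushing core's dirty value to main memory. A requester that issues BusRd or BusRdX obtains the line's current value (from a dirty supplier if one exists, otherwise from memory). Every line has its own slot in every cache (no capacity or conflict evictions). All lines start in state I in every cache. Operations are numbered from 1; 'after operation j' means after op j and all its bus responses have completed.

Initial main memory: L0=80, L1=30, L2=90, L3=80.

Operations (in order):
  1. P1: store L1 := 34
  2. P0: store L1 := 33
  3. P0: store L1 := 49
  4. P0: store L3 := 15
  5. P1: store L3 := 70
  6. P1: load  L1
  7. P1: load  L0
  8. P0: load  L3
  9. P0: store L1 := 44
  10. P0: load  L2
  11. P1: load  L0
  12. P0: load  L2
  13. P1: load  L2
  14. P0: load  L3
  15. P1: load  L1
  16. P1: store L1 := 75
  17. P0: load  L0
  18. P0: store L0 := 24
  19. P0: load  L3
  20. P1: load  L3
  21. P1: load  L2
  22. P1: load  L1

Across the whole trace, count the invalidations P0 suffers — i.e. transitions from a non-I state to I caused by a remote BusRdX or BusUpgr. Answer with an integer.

invalidations = 2

1. P1: store L1 := 34  bus=[BusRdX]  L1: P0=I P1=M  mem[L1]=30
2. P0: store L1 := 33  bus=[BusRdX,Flush]  L1: P0=M P1=I  mem[L1]=34
3. P0: store L1 := 49  bus=[-]  L1: P0=M P1=I  mem[L1]=34
4. P0: store L3 := 15  bus=[BusRdX]  L3: P0=M P1=I  mem[L3]=80
5. P1: store L3 := 70  bus=[BusRdX,Flush]  L3: P0=I P1=M  mem[L3]=15
6. P1: load  L1  bus=[BusRd,Flush]  L1: P0=S P1=S  mem[L1]=49
7. P1: load  L0  bus=[BusRd]  L0: P0=I P1=S  mem[L0]=80
8. P0: load  L3  bus=[BusRd,Flush]  L3: P0=S P1=S  mem[L3]=70
9. P0: store L1 := 44  bus=[BusRdX]  L1: P0=M P1=I  mem[L1]=49
10. P0: load  L2  bus=[BusRd]  L2: P0=S P1=I  mem[L2]=90
11. P1: load  L0  bus=[-]  L0: P0=I P1=S  mem[L0]=80
12. P0: load  L2  bus=[-]  L2: P0=S P1=I  mem[L2]=90
13. P1: load  L2  bus=[BusRd]  L2: P0=S P1=S  mem[L2]=90
14. P0: load  L3  bus=[-]  L3: P0=S P1=S  mem[L3]=70
15. P1: load  L1  bus=[BusRd,Flush]  L1: P0=S P1=S  mem[L1]=44
16. P1: store L1 := 75  bus=[BusRdX]  L1: P0=I P1=M  mem[L1]=44
17. P0: load  L0  bus=[BusRd]  L0: P0=S P1=S  mem[L0]=80
18. P0: store L0 := 24  bus=[BusRdX]  L0: P0=M P1=I  mem[L0]=80
19. P0: load  L3  bus=[-]  L3: P0=S P1=S  mem[L3]=70
20. P1: load  L3  bus=[-]  L3: P0=S P1=S  mem[L3]=70
21. P1: load  L2  bus=[-]  L2: P0=S P1=S  mem[L2]=90
22. P1: load  L1  bus=[-]  L1: P0=I P1=M  mem[L1]=44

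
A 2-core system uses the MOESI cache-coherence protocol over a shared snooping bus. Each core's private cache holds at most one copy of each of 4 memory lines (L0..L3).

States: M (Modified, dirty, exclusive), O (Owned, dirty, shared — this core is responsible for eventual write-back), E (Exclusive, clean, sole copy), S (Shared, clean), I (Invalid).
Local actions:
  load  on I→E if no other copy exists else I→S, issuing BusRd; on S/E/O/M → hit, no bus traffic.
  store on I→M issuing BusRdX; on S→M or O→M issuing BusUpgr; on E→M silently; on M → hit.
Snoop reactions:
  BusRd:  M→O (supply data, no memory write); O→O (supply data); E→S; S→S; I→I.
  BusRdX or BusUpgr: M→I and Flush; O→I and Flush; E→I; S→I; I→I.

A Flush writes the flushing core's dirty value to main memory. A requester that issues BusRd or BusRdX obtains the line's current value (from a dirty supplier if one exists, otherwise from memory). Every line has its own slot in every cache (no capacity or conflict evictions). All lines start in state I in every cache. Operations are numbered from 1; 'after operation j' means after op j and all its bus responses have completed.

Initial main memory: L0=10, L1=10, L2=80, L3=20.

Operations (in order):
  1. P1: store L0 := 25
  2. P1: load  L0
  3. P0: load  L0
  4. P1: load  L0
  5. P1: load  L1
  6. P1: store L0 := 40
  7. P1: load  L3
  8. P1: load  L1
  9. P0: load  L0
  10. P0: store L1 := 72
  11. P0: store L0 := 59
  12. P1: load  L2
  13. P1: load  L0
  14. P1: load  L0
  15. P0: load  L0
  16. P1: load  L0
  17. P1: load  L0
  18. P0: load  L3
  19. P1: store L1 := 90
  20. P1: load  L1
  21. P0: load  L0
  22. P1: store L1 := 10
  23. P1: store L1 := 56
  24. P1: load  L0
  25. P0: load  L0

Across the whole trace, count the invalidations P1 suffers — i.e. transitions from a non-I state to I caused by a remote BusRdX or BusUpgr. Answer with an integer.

invalidations = 2

step 1: P1: store L0 := 25  ⟶  IM  (L0)  txn=BusRdX  M[L0]=10
step 2: P1: load  L0  ⟶  IM  (L0)  txn=∅  M[L0]=10
step 3: P0: load  L0  ⟶  SO  (L0)  txn=BusRd  M[L0]=10
step 4: P1: load  L0  ⟶  SO  (L0)  txn=∅  M[L0]=10
step 5: P1: load  L1  ⟶  IE  (L1)  txn=BusRd  M[L1]=10
step 6: P1: store L0 := 40  ⟶  IM  (L0)  txn=BusUpgr  M[L0]=10
step 7: P1: load  L3  ⟶  IE  (L3)  txn=BusRd  M[L3]=20
step 8: P1: load  L1  ⟶  IE  (L1)  txn=∅  M[L1]=10
step 9: P0: load  L0  ⟶  SO  (L0)  txn=BusRd  M[L0]=10
step 10: P0: store L1 := 72  ⟶  MI  (L1)  txn=BusRdX  M[L1]=10
step 11: P0: store L0 := 59  ⟶  MI  (L0)  txn=BusUpgr+Flush  M[L0]=40
step 12: P1: load  L2  ⟶  IE  (L2)  txn=BusRd  M[L2]=80
step 13: P1: load  L0  ⟶  OS  (L0)  txn=BusRd  M[L0]=40
step 14: P1: load  L0  ⟶  OS  (L0)  txn=∅  M[L0]=40
step 15: P0: load  L0  ⟶  OS  (L0)  txn=∅  M[L0]=40
step 16: P1: load  L0  ⟶  OS  (L0)  txn=∅  M[L0]=40
step 17: P1: load  L0  ⟶  OS  (L0)  txn=∅  M[L0]=40
step 18: P0: load  L3  ⟶  SS  (L3)  txn=BusRd  M[L3]=20
step 19: P1: store L1 := 90  ⟶  IM  (L1)  txn=BusRdX+Flush  M[L1]=72
step 20: P1: load  L1  ⟶  IM  (L1)  txn=∅  M[L1]=72
step 21: P0: load  L0  ⟶  OS  (L0)  txn=∅  M[L0]=40
step 22: P1: store L1 := 10  ⟶  IM  (L1)  txn=∅  M[L1]=72
step 23: P1: store L1 := 56  ⟶  IM  (L1)  txn=∅  M[L1]=72
step 24: P1: load  L0  ⟶  OS  (L0)  txn=∅  M[L0]=40
step 25: P0: load  L0  ⟶  OS  (L0)  txn=∅  M[L0]=40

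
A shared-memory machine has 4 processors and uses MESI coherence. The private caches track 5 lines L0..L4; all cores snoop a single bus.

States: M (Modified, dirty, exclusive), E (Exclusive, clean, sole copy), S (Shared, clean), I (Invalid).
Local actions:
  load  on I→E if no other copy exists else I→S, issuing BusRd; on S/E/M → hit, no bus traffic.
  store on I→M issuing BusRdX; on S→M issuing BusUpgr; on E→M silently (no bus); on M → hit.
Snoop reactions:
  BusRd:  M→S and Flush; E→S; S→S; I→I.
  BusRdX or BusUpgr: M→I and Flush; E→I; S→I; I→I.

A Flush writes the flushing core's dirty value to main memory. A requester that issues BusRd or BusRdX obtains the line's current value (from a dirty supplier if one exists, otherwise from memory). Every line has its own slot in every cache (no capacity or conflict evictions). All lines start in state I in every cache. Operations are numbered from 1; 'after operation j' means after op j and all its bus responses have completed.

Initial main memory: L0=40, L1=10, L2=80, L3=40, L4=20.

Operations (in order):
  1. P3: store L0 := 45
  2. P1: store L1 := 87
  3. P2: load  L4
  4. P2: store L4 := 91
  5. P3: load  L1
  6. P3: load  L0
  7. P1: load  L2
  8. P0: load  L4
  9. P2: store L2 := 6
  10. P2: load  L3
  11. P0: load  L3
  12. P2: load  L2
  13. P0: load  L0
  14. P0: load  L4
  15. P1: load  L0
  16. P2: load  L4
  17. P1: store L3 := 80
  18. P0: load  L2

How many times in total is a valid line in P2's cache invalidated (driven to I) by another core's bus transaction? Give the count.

invalidations = 1

1. P3: store L0 := 45  bus=[BusRdX]  L0: P0=I P1=I P2=I P3=M  mem[L0]=40
2. P1: store L1 := 87  bus=[BusRdX]  L1: P0=I P1=M P2=I P3=I  mem[L1]=10
3. P2: load  L4  bus=[BusRd]  L4: P0=I P1=I P2=E P3=I  mem[L4]=20
4. P2: store L4 := 91  bus=[-]  L4: P0=I P1=I P2=M P3=I  mem[L4]=20
5. P3: load  L1  bus=[BusRd,Flush]  L1: P0=I P1=S P2=I P3=S  mem[L1]=87
6. P3: load  L0  bus=[-]  L0: P0=I P1=I P2=I P3=M  mem[L0]=40
7. P1: load  L2  bus=[BusRd]  L2: P0=I P1=E P2=I P3=I  mem[L2]=80
8. P0: load  L4  bus=[BusRd,Flush]  L4: P0=S P1=I P2=S P3=I  mem[L4]=91
9. P2: store L2 := 6  bus=[BusRdX]  L2: P0=I P1=I P2=M P3=I  mem[L2]=80
10. P2: load  L3  bus=[BusRd]  L3: P0=I P1=I P2=E P3=I  mem[L3]=40
11. P0: load  L3  bus=[BusRd]  L3: P0=S P1=I P2=S P3=I  mem[L3]=40
12. P2: load  L2  bus=[-]  L2: P0=I P1=I P2=M P3=I  mem[L2]=80
13. P0: load  L0  bus=[BusRd,Flush]  L0: P0=S P1=I P2=I P3=S  mem[L0]=45
14. P0: load  L4  bus=[-]  L4: P0=S P1=I P2=S P3=I  mem[L4]=91
15. P1: load  L0  bus=[BusRd]  L0: P0=S P1=S P2=I P3=S  mem[L0]=45
16. P2: load  L4  bus=[-]  L4: P0=S P1=I P2=S P3=I  mem[L4]=91
17. P1: store L3 := 80  bus=[BusRdX]  L3: P0=I P1=M P2=I P3=I  mem[L3]=40
18. P0: load  L2  bus=[BusRd,Flush]  L2: P0=S P1=I P2=S P3=I  mem[L2]=6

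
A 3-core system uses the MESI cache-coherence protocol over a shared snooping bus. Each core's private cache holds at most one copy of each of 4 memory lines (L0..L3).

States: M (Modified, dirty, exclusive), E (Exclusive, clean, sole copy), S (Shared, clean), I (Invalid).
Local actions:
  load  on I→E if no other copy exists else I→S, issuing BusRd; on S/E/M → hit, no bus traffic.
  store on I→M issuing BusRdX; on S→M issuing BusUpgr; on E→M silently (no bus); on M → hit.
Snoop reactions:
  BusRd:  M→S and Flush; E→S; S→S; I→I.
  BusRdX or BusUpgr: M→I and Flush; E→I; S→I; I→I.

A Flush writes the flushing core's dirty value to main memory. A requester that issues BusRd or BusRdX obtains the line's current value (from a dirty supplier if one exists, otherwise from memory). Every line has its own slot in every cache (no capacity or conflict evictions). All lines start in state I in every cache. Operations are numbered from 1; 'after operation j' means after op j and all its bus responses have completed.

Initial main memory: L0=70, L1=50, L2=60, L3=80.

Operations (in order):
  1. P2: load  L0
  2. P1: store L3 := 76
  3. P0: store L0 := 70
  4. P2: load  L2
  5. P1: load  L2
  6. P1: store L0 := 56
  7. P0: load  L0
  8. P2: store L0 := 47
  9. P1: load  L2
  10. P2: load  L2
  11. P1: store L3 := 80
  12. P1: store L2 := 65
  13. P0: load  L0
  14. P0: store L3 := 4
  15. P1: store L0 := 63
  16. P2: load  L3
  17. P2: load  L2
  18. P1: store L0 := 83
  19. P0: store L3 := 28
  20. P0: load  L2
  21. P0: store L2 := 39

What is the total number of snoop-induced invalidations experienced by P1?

  op1 P2: load  L0 → I/I/E on L0; bus BusRd; mem=70
  op2 P1: store L3 := 76 → I/M/I on L3; bus BusRdX; mem=80
  op3 P0: store L0 := 70 → M/I/I on L0; bus BusRdX; mem=70
  op4 P2: load  L2 → I/I/E on L2; bus BusRd; mem=60
  op5 P1: load  L2 → I/S/S on L2; bus BusRd; mem=60
  op6 P1: store L0 := 56 → I/M/I on L0; bus BusRdX Flush; mem=70
  op7 P0: load  L0 → S/S/I on L0; bus BusRd Flush; mem=56
  op8 P2: store L0 := 47 → I/I/M on L0; bus BusRdX; mem=56
  op9 P1: load  L2 → I/S/S on L2; bus (none); mem=60
  op10 P2: load  L2 → I/S/S on L2; bus (none); mem=60
  op11 P1: store L3 := 80 → I/M/I on L3; bus (none); mem=80
  op12 P1: store L2 := 65 → I/M/I on L2; bus BusUpgr; mem=60
  op13 P0: load  L0 → S/I/S on L0; bus BusRd Flush; mem=47
  op14 P0: store L3 := 4 → M/I/I on L3; bus BusRdX Flush; mem=80
  op15 P1: store L0 := 63 → I/M/I on L0; bus BusRdX; mem=47
  op16 P2: load  L3 → S/I/S on L3; bus BusRd Flush; mem=4
  op17 P2: load  L2 → I/S/S on L2; bus BusRd Flush; mem=65
  op18 P1: store L0 := 83 → I/M/I on L0; bus (none); mem=47
  op19 P0: store L3 := 28 → M/I/I on L3; bus BusUpgr; mem=4
  op20 P0: load  L2 → S/S/S on L2; bus BusRd; mem=65
  op21 P0: store L2 := 39 → M/I/I on L2; bus BusUpgr; mem=65

invalidations = 3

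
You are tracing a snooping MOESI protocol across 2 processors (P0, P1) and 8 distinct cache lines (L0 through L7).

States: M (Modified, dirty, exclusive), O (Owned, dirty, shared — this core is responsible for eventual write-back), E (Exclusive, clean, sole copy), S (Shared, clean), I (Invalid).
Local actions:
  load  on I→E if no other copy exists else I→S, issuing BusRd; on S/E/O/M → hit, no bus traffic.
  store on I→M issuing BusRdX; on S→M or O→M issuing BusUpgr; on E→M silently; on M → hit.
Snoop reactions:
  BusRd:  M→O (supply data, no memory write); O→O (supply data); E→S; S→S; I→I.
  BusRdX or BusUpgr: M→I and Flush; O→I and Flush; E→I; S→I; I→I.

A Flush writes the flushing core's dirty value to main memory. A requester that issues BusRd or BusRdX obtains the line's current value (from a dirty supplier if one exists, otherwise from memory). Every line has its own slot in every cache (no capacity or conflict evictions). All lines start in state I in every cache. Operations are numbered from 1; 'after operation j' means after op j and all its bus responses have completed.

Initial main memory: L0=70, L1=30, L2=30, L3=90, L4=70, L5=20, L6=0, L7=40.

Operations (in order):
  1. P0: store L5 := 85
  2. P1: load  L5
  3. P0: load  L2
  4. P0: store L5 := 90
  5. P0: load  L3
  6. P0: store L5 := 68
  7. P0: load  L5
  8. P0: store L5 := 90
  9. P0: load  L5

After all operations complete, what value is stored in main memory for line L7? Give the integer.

memory[L7] = 40

step 1: P0: store L5 := 85  ⟶  MI  (L5)  txn=BusRdX  M[L5]=20
step 2: P1: load  L5  ⟶  OS  (L5)  txn=BusRd  M[L5]=20
step 3: P0: load  L2  ⟶  EI  (L2)  txn=BusRd  M[L2]=30
step 4: P0: store L5 := 90  ⟶  MI  (L5)  txn=BusUpgr  M[L5]=20
step 5: P0: load  L3  ⟶  EI  (L3)  txn=BusRd  M[L3]=90
step 6: P0: store L5 := 68  ⟶  MI  (L5)  txn=∅  M[L5]=20
step 7: P0: load  L5  ⟶  MI  (L5)  txn=∅  M[L5]=20
step 8: P0: store L5 := 90  ⟶  MI  (L5)  txn=∅  M[L5]=20
step 9: P0: load  L5  ⟶  MI  (L5)  txn=∅  M[L5]=20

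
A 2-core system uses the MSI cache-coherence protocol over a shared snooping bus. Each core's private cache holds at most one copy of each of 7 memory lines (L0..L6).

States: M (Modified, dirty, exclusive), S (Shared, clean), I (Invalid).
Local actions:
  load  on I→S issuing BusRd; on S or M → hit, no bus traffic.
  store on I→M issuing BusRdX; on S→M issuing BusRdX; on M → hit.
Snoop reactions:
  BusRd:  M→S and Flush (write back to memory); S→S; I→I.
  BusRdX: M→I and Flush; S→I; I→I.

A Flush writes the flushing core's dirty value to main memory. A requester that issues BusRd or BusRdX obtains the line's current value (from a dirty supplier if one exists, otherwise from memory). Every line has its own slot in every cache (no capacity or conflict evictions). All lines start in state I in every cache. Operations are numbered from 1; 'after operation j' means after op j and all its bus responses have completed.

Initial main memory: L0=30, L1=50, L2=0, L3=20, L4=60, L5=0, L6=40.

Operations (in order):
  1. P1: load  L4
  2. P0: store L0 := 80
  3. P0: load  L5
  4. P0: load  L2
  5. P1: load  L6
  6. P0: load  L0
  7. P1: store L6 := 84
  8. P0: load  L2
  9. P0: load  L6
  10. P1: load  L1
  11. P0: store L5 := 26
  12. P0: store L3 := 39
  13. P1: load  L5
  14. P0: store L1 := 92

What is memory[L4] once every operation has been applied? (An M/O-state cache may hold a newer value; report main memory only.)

memory[L4] = 60

  op1 P1: load  L4 → I/S on L4; bus BusRd; mem=60
  op2 P0: store L0 := 80 → M/I on L0; bus BusRdX; mem=30
  op3 P0: load  L5 → S/I on L5; bus BusRd; mem=0
  op4 P0: load  L2 → S/I on L2; bus BusRd; mem=0
  op5 P1: load  L6 → I/S on L6; bus BusRd; mem=40
  op6 P0: load  L0 → M/I on L0; bus (none); mem=30
  op7 P1: store L6 := 84 → I/M on L6; bus BusRdX; mem=40
  op8 P0: load  L2 → S/I on L2; bus (none); mem=0
  op9 P0: load  L6 → S/S on L6; bus BusRd Flush; mem=84
  op10 P1: load  L1 → I/S on L1; bus BusRd; mem=50
  op11 P0: store L5 := 26 → M/I on L5; bus BusRdX; mem=0
  op12 P0: store L3 := 39 → M/I on L3; bus BusRdX; mem=20
  op13 P1: load  L5 → S/S on L5; bus BusRd Flush; mem=26
  op14 P0: store L1 := 92 → M/I on L1; bus BusRdX; mem=50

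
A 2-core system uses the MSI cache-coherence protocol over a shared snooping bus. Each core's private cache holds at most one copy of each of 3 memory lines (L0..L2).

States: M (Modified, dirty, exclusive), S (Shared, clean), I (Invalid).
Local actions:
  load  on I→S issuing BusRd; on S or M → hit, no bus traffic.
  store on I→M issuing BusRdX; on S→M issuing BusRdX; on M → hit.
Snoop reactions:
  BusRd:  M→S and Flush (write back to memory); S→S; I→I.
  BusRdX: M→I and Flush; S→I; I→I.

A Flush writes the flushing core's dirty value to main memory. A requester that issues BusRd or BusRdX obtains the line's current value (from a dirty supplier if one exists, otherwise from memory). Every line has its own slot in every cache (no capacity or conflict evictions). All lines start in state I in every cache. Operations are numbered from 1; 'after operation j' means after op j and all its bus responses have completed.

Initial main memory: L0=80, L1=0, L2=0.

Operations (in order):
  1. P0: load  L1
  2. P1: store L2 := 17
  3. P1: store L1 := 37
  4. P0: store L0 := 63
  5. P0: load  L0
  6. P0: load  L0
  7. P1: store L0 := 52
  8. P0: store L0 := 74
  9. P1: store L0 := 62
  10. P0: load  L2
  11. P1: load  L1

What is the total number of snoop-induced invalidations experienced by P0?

step 1: P0: load  L1  ⟶  SI  (L1)  txn=BusRd  M[L1]=0
step 2: P1: store L2 := 17  ⟶  IM  (L2)  txn=BusRdX  M[L2]=0
step 3: P1: store L1 := 37  ⟶  IM  (L1)  txn=BusRdX  M[L1]=0
step 4: P0: store L0 := 63  ⟶  MI  (L0)  txn=BusRdX  M[L0]=80
step 5: P0: load  L0  ⟶  MI  (L0)  txn=∅  M[L0]=80
step 6: P0: load  L0  ⟶  MI  (L0)  txn=∅  M[L0]=80
step 7: P1: store L0 := 52  ⟶  IM  (L0)  txn=BusRdX+Flush  M[L0]=63
step 8: P0: store L0 := 74  ⟶  MI  (L0)  txn=BusRdX+Flush  M[L0]=52
step 9: P1: store L0 := 62  ⟶  IM  (L0)  txn=BusRdX+Flush  M[L0]=74
step 10: P0: load  L2  ⟶  SS  (L2)  txn=BusRd+Flush  M[L2]=17
step 11: P1: load  L1  ⟶  IM  (L1)  txn=∅  M[L1]=0

invalidations = 3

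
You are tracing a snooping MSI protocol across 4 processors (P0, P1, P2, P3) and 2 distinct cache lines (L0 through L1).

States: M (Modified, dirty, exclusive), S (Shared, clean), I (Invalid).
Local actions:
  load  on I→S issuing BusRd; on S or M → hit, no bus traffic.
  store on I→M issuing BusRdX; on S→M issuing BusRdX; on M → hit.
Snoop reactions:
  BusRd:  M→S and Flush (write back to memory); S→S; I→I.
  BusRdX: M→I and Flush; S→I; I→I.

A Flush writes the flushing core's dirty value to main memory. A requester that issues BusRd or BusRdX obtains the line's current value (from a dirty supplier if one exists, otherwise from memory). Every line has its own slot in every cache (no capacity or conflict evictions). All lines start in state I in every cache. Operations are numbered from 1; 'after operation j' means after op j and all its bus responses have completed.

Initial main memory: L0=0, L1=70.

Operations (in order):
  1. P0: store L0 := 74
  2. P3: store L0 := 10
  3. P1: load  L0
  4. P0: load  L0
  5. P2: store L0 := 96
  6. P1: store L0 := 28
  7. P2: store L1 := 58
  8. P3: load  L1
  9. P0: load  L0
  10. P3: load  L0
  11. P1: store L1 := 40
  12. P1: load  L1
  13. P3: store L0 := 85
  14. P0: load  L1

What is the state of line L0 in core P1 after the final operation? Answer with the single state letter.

state = I

[1] P0: store L0 := 74 | P0:M(74), P1:I, P2:I, P3:I | bus: BusRdX
[2] P3: store L0 := 10 | P0:I, P1:I, P2:I, P3:M(10) | bus: BusRdX,Flush
[3] P1: load  L0 | P0:I, P1:S(10), P2:I, P3:S(10) | bus: BusRd,Flush
[4] P0: load  L0 | P0:S(10), P1:S(10), P2:I, P3:S(10) | bus: BusRd
[5] P2: store L0 := 96 | P0:I, P1:I, P2:M(96), P3:I | bus: BusRdX
[6] P1: store L0 := 28 | P0:I, P1:M(28), P2:I, P3:I | bus: BusRdX,Flush
[7] P2: store L1 := 58 | P0:I, P1:I, P2:M(58), P3:I | bus: BusRdX
[8] P3: load  L1 | P0:I, P1:I, P2:S(58), P3:S(58) | bus: BusRd,Flush
[9] P0: load  L0 | P0:S(28), P1:S(28), P2:I, P3:I | bus: BusRd,Flush
[10] P3: load  L0 | P0:S(28), P1:S(28), P2:I, P3:S(28) | bus: BusRd
[11] P1: store L1 := 40 | P0:I, P1:M(40), P2:I, P3:I | bus: BusRdX
[12] P1: load  L1 | P0:I, P1:M(40), P2:I, P3:I | bus: none
[13] P3: store L0 := 85 | P0:I, P1:I, P2:I, P3:M(85) | bus: BusRdX
[14] P0: load  L1 | P0:S(40), P1:S(40), P2:I, P3:I | bus: BusRd,Flush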